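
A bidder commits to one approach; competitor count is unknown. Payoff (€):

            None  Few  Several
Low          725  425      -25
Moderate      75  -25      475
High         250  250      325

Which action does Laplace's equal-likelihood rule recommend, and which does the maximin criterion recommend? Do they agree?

laplace → Low; maximin → High (disagree)

Row averages: Low=375, Moderate=175, High=275
Highest average = 375 → Low.
Row minima: Low=-25, Moderate=-25, High=250
Best worst-case = 250 → High.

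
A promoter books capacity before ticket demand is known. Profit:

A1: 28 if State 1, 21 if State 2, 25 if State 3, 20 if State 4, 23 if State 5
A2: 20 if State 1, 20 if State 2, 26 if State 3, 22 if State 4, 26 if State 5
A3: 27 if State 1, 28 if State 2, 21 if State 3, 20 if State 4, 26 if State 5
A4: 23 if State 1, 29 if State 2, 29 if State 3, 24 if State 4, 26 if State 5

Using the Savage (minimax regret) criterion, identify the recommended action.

Column bests: State 1=28, State 2=29, State 3=29, State 4=24, State 5=26.
A1 regrets: 0, 8, 4, 4, 3 → max 8
A2 regrets: 8, 9, 3, 2, 0 → max 9
A3 regrets: 1, 1, 8, 4, 0 → max 8
A4 regrets: 5, 0, 0, 0, 0 → max 5
Smallest max regret = 5 → A4.

A4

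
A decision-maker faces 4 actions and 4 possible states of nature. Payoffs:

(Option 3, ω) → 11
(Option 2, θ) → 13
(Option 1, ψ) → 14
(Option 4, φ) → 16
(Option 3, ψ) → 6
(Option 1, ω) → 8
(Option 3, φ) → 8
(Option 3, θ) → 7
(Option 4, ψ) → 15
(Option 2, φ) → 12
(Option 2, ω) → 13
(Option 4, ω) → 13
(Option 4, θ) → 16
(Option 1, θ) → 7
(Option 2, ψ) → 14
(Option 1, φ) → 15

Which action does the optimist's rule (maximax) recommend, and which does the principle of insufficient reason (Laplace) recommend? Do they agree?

maximax → Option 4; laplace → Option 4 (agree)

Row maxima: Option 1=15, Option 2=14, Option 3=11, Option 4=16
Best best-case = 16 → Option 4.
Row averages: Option 1=11, Option 2=13, Option 3=8, Option 4=15
Highest average = 15 → Option 4.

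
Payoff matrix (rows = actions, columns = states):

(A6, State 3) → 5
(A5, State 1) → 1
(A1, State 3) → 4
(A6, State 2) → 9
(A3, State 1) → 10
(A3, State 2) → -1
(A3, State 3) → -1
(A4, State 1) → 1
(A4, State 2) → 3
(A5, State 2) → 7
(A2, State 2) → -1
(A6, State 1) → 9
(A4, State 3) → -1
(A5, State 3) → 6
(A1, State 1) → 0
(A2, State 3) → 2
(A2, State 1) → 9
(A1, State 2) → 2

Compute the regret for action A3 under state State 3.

7

Best payoff under State 3 is 6.
Regret = 6 − (-1) = 7.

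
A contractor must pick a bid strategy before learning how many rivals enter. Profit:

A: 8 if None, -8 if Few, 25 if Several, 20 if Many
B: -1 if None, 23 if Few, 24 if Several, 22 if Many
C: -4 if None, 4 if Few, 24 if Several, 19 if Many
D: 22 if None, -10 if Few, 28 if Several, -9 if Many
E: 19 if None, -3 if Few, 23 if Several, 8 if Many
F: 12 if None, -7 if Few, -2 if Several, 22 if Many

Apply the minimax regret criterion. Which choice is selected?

Column bests: None=22, Few=23, Several=28, Many=22.
A regrets: 14, 31, 3, 2 → max 31
B regrets: 23, 0, 4, 0 → max 23
C regrets: 26, 19, 4, 3 → max 26
D regrets: 0, 33, 0, 31 → max 33
E regrets: 3, 26, 5, 14 → max 26
F regrets: 10, 30, 30, 0 → max 30
Smallest max regret = 23 → B.

B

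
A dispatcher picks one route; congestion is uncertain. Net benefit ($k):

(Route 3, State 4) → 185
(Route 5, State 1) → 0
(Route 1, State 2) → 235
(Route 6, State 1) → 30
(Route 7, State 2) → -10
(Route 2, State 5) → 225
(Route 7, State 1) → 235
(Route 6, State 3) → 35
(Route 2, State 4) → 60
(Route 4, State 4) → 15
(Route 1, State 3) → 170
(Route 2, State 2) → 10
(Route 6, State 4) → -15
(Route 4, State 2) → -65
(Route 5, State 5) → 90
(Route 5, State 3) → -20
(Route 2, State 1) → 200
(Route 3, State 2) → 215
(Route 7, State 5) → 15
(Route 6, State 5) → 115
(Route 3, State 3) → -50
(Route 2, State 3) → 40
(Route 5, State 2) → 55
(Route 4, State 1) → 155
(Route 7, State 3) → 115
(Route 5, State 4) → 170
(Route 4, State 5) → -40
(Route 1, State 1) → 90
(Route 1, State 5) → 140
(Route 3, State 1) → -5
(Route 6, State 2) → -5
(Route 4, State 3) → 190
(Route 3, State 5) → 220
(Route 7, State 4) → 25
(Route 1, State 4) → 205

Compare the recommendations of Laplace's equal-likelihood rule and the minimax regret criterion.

laplace → Route 1; minimax regret → Route 1 (agree)

Row averages: Route 1=168, Route 2=107, Route 3=113, Route 4=51, Route 5=59, Route 6=32, Route 7=76
Highest average = 168 → Route 1.
Column bests: State 1=235, State 2=235, State 3=190, State 4=205, State 5=225.
Route 1 regrets: 145, 0, 20, 0, 85 → max 145
Route 2 regrets: 35, 225, 150, 145, 0 → max 225
Route 3 regrets: 240, 20, 240, 20, 5 → max 240
Route 4 regrets: 80, 300, 0, 190, 265 → max 300
Route 5 regrets: 235, 180, 210, 35, 135 → max 235
Route 6 regrets: 205, 240, 155, 220, 110 → max 240
Route 7 regrets: 0, 245, 75, 180, 210 → max 245
Smallest max regret = 145 → Route 1.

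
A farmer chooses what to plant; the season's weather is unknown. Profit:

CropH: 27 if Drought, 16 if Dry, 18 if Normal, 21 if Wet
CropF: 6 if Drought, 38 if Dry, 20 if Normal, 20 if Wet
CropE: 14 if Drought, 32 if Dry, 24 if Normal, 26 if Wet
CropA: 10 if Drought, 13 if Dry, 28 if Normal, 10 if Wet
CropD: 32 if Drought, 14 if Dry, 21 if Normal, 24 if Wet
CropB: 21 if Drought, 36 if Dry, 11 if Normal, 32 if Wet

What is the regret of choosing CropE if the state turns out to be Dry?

6

Best payoff under Dry is 38.
Regret = 38 − 32 = 6.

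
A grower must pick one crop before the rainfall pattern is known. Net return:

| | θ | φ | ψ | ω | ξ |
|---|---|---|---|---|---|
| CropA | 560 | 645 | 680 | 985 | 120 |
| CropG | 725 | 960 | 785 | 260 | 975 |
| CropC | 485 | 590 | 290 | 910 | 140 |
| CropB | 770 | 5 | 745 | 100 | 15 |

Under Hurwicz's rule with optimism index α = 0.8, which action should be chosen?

CropA: 0.8·985 + 0.2·120 = 812
CropG: 0.8·975 + 0.2·260 = 832
CropC: 0.8·910 + 0.2·140 = 756
CropB: 0.8·770 + 0.2·5 = 617
Highest Hurwicz score = 832 → CropG.

CropG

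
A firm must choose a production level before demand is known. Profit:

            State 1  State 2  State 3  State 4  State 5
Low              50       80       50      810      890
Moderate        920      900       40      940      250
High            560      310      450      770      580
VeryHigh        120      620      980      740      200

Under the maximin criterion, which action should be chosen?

High

Row minima: Low=50, Moderate=40, High=310, VeryHigh=120
Best worst-case = 310 → High.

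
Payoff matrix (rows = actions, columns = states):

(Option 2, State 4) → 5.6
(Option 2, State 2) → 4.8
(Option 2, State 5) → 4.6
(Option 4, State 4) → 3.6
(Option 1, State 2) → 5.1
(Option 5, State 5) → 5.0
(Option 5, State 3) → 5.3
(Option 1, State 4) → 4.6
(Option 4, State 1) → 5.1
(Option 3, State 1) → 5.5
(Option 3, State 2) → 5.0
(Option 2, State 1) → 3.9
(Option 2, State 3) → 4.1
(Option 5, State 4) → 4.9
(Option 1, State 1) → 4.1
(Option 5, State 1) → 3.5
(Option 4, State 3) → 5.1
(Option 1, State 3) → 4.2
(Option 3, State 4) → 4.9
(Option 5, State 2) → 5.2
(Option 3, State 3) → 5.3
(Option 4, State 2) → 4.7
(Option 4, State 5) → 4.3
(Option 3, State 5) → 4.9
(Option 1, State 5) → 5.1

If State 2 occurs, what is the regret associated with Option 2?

Best payoff under State 2 is 5.2.
Regret = 5.2 − 4.8 = 0.4.

0.4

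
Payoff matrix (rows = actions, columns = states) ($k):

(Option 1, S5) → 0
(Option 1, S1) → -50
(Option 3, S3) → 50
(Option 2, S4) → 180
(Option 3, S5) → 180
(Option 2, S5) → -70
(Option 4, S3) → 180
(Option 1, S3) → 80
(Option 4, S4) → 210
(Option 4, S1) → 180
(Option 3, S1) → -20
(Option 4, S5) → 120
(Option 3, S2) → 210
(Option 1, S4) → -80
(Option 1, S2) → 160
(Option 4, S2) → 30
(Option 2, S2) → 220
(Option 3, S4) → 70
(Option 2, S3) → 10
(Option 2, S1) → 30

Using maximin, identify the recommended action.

Row minima: Option 1=-80, Option 2=-70, Option 3=-20, Option 4=30
Best worst-case = 30 → Option 4.

Option 4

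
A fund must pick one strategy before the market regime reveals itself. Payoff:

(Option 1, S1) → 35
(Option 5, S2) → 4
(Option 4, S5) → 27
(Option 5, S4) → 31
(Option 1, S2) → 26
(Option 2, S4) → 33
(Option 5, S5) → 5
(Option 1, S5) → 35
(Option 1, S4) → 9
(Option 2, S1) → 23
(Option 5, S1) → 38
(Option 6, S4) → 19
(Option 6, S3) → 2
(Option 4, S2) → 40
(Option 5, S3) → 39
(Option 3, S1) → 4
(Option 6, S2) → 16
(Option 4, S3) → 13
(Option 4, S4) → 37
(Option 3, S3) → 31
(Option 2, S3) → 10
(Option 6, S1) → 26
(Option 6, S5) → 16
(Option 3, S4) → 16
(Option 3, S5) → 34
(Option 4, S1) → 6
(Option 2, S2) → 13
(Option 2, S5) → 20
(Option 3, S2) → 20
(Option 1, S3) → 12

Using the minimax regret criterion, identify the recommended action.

Option 1

Column bests: S1=38, S2=40, S3=39, S4=37, S5=35.
Option 1 regrets: 3, 14, 27, 28, 0 → max 28
Option 2 regrets: 15, 27, 29, 4, 15 → max 29
Option 3 regrets: 34, 20, 8, 21, 1 → max 34
Option 4 regrets: 32, 0, 26, 0, 8 → max 32
Option 5 regrets: 0, 36, 0, 6, 30 → max 36
Option 6 regrets: 12, 24, 37, 18, 19 → max 37
Smallest max regret = 28 → Option 1.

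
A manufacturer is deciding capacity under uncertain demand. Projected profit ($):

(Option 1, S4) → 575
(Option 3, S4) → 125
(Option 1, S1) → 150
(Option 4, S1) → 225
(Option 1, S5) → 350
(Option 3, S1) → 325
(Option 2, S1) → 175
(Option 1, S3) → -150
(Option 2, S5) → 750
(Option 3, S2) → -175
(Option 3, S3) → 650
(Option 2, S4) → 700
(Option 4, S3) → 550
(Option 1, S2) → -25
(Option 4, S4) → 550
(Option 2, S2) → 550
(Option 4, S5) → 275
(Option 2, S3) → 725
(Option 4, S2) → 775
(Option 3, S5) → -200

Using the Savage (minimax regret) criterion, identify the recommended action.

Column bests: S1=325, S2=775, S3=725, S4=700, S5=750.
Option 1 regrets: 175, 800, 875, 125, 400 → max 875
Option 2 regrets: 150, 225, 0, 0, 0 → max 225
Option 3 regrets: 0, 950, 75, 575, 950 → max 950
Option 4 regrets: 100, 0, 175, 150, 475 → max 475
Smallest max regret = 225 → Option 2.

Option 2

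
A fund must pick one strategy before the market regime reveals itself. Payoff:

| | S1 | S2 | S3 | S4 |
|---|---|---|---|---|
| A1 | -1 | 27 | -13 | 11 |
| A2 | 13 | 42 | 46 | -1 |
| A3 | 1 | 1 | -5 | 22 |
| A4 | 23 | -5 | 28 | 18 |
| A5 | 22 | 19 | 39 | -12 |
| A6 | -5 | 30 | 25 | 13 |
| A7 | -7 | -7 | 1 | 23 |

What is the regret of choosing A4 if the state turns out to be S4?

Best payoff under S4 is 23.
Regret = 23 − 18 = 5.

5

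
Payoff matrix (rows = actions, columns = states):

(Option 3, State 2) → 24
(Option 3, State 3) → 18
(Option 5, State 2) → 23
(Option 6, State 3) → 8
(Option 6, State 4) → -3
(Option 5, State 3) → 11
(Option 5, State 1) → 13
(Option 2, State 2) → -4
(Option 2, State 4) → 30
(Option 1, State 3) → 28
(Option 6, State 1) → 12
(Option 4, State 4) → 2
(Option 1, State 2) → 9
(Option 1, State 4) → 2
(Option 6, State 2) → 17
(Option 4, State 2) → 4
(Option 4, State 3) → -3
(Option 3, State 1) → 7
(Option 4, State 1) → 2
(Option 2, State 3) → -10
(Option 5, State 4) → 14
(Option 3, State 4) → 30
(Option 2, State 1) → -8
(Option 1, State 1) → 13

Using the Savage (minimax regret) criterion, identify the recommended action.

Column bests: State 1=13, State 2=24, State 3=28, State 4=30.
Option 1 regrets: 0, 15, 0, 28 → max 28
Option 2 regrets: 21, 28, 38, 0 → max 38
Option 3 regrets: 6, 0, 10, 0 → max 10
Option 4 regrets: 11, 20, 31, 28 → max 31
Option 5 regrets: 0, 1, 17, 16 → max 17
Option 6 regrets: 1, 7, 20, 33 → max 33
Smallest max regret = 10 → Option 3.

Option 3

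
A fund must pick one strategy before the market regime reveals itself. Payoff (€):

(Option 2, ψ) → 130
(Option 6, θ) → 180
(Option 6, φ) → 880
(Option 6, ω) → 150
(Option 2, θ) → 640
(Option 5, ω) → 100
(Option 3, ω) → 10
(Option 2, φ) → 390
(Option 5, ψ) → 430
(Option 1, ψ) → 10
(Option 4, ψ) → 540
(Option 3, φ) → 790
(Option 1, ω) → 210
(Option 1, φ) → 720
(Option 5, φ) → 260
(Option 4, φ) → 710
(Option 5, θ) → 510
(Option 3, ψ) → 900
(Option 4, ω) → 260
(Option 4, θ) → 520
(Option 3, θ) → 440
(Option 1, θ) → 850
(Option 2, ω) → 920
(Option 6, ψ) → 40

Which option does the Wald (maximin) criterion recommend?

Option 4

Row minima: Option 1=10, Option 2=130, Option 3=10, Option 4=260, Option 5=100, Option 6=40
Best worst-case = 260 → Option 4.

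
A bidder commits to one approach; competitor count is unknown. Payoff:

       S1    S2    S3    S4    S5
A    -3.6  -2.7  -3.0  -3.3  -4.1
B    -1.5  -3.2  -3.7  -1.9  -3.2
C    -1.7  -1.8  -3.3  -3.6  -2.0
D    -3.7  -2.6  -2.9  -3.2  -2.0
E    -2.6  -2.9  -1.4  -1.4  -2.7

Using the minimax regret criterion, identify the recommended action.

E

Column bests: S1=-1.5, S2=-1.8, S3=-1.4, S4=-1.4, S5=-2.0.
A regrets: 2.1, 0.9, 1.6, 1.9, 2.1 → max 2.1
B regrets: 0.0, 1.4, 2.3, 0.5, 1.2 → max 2.3
C regrets: 0.2, 0.0, 1.9, 2.2, 0.0 → max 2.2
D regrets: 2.2, 0.8, 1.5, 1.8, 0.0 → max 2.2
E regrets: 1.1, 1.1, 0.0, 0.0, 0.7 → max 1.1
Smallest max regret = 1.1 → E.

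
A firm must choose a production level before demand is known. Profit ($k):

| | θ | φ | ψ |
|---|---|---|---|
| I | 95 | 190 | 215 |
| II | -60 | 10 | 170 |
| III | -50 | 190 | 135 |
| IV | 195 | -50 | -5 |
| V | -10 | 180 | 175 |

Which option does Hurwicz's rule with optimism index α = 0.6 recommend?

I: 0.6·215 + 0.4·95 = 167
II: 0.6·170 + 0.4·(-60) = 78
III: 0.6·190 + 0.4·(-50) = 94
IV: 0.6·195 + 0.4·(-50) = 97
V: 0.6·180 + 0.4·(-10) = 104
Highest Hurwicz score = 167 → I.

I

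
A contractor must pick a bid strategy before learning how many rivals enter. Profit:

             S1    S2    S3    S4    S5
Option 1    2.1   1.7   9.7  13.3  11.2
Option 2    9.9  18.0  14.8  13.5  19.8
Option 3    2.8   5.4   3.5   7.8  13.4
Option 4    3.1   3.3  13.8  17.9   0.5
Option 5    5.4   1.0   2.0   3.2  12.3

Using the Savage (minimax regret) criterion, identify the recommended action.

Option 2

Column bests: S1=9.9, S2=18.0, S3=14.8, S4=17.9, S5=19.8.
Option 1 regrets: 7.8, 16.3, 5.1, 4.6, 8.6 → max 16.3
Option 2 regrets: 0.0, 0.0, 0.0, 4.4, 0.0 → max 4.4
Option 3 regrets: 7.1, 12.6, 11.3, 10.1, 6.4 → max 12.6
Option 4 regrets: 6.8, 14.7, 1.0, 0.0, 19.3 → max 19.3
Option 5 regrets: 4.5, 17.0, 12.8, 14.7, 7.5 → max 17.0
Smallest max regret = 4.4 → Option 2.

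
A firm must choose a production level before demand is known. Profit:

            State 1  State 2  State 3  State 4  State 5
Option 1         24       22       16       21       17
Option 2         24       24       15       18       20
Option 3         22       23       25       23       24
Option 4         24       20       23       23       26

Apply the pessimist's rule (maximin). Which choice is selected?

Option 3

Row minima: Option 1=16, Option 2=15, Option 3=22, Option 4=20
Best worst-case = 22 → Option 3.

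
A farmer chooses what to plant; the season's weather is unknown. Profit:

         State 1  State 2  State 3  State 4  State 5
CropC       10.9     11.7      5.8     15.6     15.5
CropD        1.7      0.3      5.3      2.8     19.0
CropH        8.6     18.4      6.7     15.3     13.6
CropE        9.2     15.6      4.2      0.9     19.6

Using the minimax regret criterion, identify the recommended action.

CropH

Column bests: State 1=10.9, State 2=18.4, State 3=6.7, State 4=15.6, State 5=19.6.
CropC regrets: 0.0, 6.7, 0.9, 0.0, 4.1 → max 6.7
CropD regrets: 9.2, 18.1, 1.4, 12.8, 0.6 → max 18.1
CropH regrets: 2.3, 0.0, 0.0, 0.3, 6.0 → max 6.0
CropE regrets: 1.7, 2.8, 2.5, 14.7, 0.0 → max 14.7
Smallest max regret = 6.0 → CropH.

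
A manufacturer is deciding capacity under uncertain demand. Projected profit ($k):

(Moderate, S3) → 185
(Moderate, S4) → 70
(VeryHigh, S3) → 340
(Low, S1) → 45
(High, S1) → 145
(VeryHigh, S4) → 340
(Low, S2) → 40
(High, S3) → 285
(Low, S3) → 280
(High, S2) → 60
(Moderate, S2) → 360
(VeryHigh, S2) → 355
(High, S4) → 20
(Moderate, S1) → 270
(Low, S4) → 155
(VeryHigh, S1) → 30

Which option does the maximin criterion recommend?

Moderate

Row minima: Low=40, Moderate=70, High=20, VeryHigh=30
Best worst-case = 70 → Moderate.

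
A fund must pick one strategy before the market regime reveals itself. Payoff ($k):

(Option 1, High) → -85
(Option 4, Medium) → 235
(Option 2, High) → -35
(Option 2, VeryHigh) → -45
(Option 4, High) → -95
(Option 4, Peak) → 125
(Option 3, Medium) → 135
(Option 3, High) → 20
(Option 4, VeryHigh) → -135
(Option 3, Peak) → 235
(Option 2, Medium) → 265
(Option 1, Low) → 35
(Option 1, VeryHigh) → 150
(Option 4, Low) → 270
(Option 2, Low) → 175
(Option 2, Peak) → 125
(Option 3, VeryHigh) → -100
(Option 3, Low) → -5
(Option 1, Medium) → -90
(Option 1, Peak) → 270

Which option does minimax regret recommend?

Option 2

Column bests: Low=270, Medium=265, High=20, VeryHigh=150, Peak=270.
Option 1 regrets: 235, 355, 105, 0, 0 → max 355
Option 2 regrets: 95, 0, 55, 195, 145 → max 195
Option 3 regrets: 275, 130, 0, 250, 35 → max 275
Option 4 regrets: 0, 30, 115, 285, 145 → max 285
Smallest max regret = 195 → Option 2.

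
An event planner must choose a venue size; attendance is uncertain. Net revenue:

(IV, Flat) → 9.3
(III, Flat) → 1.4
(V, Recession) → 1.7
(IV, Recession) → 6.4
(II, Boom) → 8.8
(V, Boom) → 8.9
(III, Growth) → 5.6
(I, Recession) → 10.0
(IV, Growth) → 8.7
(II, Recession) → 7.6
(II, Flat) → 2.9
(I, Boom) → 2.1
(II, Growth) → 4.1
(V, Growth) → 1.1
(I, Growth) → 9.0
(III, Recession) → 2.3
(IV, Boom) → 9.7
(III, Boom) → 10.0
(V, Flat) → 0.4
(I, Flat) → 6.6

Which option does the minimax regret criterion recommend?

Column bests: Recession=10.0, Flat=9.3, Growth=9.0, Boom=10.0.
I regrets: 0.0, 2.7, 0.0, 7.9 → max 7.9
II regrets: 2.4, 6.4, 4.9, 1.2 → max 6.4
III regrets: 7.7, 7.9, 3.4, 0.0 → max 7.9
IV regrets: 3.6, 0.0, 0.3, 0.3 → max 3.6
V regrets: 8.3, 8.9, 7.9, 1.1 → max 8.9
Smallest max regret = 3.6 → IV.

IV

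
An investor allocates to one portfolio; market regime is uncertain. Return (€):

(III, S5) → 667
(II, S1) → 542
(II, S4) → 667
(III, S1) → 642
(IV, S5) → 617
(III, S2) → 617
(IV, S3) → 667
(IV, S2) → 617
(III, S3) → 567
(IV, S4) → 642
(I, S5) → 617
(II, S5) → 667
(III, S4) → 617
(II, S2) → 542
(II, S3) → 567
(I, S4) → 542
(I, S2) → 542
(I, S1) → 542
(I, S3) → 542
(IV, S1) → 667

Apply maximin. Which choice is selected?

Row minima: I=542, II=542, III=567, IV=617
Best worst-case = 617 → IV.

IV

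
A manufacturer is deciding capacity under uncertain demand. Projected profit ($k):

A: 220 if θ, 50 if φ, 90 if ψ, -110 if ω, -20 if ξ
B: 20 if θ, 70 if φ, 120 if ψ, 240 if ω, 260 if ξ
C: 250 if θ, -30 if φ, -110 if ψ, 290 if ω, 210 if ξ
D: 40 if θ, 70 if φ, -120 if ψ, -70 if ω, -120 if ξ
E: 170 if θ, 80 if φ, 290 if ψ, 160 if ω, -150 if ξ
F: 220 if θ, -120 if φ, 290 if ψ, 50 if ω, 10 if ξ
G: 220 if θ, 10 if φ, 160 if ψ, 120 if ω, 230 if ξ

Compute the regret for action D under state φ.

Best payoff under φ is 80.
Regret = 80 − 70 = 10.

10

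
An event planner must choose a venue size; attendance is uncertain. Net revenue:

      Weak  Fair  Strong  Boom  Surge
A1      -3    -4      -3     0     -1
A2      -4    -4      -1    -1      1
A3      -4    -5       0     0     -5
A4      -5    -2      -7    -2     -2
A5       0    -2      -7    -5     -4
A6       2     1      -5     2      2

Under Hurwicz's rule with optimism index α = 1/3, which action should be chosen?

A2

A1: 1/3·0 + 2/3·(-4) = -8/3
A2: 1/3·1 + 2/3·(-4) = -7/3
A3: 1/3·0 + 2/3·(-5) = -10/3
A4: 1/3·(-2) + 2/3·(-7) = -16/3
A5: 1/3·0 + 2/3·(-7) = -14/3
A6: 1/3·2 + 2/3·(-5) = -8/3
Highest Hurwicz score = -7/3 → A2.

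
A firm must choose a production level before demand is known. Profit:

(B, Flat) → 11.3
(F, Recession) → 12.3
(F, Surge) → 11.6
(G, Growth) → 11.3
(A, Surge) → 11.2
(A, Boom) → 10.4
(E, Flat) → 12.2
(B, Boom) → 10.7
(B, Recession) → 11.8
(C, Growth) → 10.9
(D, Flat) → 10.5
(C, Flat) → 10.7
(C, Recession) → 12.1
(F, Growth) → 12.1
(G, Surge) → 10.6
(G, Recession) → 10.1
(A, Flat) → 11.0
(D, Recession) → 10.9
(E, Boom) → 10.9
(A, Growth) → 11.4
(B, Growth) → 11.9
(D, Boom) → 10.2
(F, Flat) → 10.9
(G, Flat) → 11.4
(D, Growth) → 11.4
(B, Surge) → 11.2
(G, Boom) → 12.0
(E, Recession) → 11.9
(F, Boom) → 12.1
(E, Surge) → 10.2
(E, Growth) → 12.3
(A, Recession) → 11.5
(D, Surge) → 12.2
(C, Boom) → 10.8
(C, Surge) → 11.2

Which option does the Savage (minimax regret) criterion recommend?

Column bests: Recession=12.3, Flat=12.2, Growth=12.3, Boom=12.1, Surge=12.2.
A regrets: 0.8, 1.2, 0.9, 1.7, 1.0 → max 1.7
B regrets: 0.5, 0.9, 0.4, 1.4, 1.0 → max 1.4
C regrets: 0.2, 1.5, 1.4, 1.3, 1.0 → max 1.5
D regrets: 1.4, 1.7, 0.9, 1.9, 0.0 → max 1.9
E regrets: 0.4, 0.0, 0.0, 1.2, 2.0 → max 2.0
F regrets: 0.0, 1.3, 0.2, 0.0, 0.6 → max 1.3
G regrets: 2.2, 0.8, 1.0, 0.1, 1.6 → max 2.2
Smallest max regret = 1.3 → F.

F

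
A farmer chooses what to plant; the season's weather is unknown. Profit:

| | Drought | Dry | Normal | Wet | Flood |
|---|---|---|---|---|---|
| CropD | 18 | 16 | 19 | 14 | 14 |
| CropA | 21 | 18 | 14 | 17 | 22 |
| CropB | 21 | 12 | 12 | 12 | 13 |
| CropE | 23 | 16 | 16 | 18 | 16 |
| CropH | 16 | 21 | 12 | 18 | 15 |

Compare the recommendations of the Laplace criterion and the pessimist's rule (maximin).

laplace → CropA; maximin → CropE (disagree)

Row averages: CropD=16.2, CropA=18.4, CropB=14, CropE=17.8, CropH=16.4
Highest average = 18.4 → CropA.
Row minima: CropD=14, CropA=14, CropB=12, CropE=16, CropH=12
Best worst-case = 16 → CropE.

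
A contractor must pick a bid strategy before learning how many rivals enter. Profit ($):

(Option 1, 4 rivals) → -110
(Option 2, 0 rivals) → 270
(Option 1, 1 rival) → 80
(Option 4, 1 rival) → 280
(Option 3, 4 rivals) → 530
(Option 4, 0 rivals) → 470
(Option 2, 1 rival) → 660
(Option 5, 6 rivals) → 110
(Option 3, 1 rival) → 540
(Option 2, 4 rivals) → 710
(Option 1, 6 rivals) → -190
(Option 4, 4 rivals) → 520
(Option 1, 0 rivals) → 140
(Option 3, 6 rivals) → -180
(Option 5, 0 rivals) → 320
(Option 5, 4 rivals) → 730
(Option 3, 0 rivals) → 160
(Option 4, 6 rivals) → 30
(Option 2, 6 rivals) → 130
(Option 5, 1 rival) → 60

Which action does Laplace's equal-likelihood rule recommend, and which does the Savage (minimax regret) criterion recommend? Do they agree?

laplace → Option 2; minimax regret → Option 2 (agree)

Row averages: Option 1=-20, Option 2=442.5, Option 3=262.5, Option 4=325, Option 5=305
Highest average = 442.5 → Option 2.
Column bests: 0 rivals=470, 1 rival=660, 4 rivals=730, 6 rivals=130.
Option 1 regrets: 330, 580, 840, 320 → max 840
Option 2 regrets: 200, 0, 20, 0 → max 200
Option 3 regrets: 310, 120, 200, 310 → max 310
Option 4 regrets: 0, 380, 210, 100 → max 380
Option 5 regrets: 150, 600, 0, 20 → max 600
Smallest max regret = 200 → Option 2.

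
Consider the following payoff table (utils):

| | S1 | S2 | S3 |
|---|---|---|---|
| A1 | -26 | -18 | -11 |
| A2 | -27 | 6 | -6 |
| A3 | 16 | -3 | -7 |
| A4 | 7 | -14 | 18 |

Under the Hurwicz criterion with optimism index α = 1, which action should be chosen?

A4

A1: 1·(-11) + 0·(-26) = -11
A2: 1·6 + 0·(-27) = 6
A3: 1·16 + 0·(-7) = 16
A4: 1·18 + 0·(-14) = 18
Highest Hurwicz score = 18 → A4.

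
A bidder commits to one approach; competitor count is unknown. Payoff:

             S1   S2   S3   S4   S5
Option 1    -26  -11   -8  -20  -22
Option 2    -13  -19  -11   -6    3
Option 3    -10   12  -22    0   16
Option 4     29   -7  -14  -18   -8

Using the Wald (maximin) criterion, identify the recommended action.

Row minima: Option 1=-26, Option 2=-19, Option 3=-22, Option 4=-18
Best worst-case = -18 → Option 4.

Option 4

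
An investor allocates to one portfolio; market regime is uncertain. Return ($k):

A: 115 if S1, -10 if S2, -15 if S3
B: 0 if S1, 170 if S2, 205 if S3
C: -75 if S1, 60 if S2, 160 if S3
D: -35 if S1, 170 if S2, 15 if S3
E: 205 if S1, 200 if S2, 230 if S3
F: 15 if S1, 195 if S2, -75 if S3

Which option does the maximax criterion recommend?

E

Row maxima: A=115, B=205, C=160, D=170, E=230, F=195
Best best-case = 230 → E.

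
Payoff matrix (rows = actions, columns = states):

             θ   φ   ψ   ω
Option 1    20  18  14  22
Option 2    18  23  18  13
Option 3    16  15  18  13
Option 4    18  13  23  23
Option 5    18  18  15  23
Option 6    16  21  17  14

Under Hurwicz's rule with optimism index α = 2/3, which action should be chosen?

Option 1: 2/3·22 + 1/3·14 = 58/3
Option 2: 2/3·23 + 1/3·13 = 59/3
Option 3: 2/3·18 + 1/3·13 = 49/3
Option 4: 2/3·23 + 1/3·13 = 59/3
Option 5: 2/3·23 + 1/3·15 = 61/3
Option 6: 2/3·21 + 1/3·14 = 56/3
Highest Hurwicz score = 61/3 → Option 5.

Option 5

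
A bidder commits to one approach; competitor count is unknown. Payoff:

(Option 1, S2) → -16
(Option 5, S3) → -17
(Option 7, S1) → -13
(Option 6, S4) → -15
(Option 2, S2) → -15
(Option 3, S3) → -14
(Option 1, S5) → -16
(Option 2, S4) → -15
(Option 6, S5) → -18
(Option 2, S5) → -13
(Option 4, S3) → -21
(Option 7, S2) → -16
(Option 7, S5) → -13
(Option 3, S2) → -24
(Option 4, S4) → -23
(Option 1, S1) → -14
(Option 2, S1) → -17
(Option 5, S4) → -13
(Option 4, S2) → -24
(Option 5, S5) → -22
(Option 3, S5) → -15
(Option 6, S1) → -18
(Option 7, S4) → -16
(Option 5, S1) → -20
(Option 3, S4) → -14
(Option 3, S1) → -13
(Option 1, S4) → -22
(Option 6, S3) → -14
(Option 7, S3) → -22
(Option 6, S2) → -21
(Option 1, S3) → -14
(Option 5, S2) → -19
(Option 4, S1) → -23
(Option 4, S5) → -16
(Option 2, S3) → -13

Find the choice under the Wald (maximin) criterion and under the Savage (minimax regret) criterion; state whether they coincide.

maximin → Option 2; minimax regret → Option 2 (agree)

Row minima: Option 1=-22, Option 2=-17, Option 3=-24, Option 4=-24, Option 5=-22, Option 6=-21, Option 7=-22
Best worst-case = -17 → Option 2.
Column bests: S1=-13, S2=-15, S3=-13, S4=-13, S5=-13.
Option 1 regrets: 1, 1, 1, 9, 3 → max 9
Option 2 regrets: 4, 0, 0, 2, 0 → max 4
Option 3 regrets: 0, 9, 1, 1, 2 → max 9
Option 4 regrets: 10, 9, 8, 10, 3 → max 10
Option 5 regrets: 7, 4, 4, 0, 9 → max 9
Option 6 regrets: 5, 6, 1, 2, 5 → max 6
Option 7 regrets: 0, 1, 9, 3, 0 → max 9
Smallest max regret = 4 → Option 2.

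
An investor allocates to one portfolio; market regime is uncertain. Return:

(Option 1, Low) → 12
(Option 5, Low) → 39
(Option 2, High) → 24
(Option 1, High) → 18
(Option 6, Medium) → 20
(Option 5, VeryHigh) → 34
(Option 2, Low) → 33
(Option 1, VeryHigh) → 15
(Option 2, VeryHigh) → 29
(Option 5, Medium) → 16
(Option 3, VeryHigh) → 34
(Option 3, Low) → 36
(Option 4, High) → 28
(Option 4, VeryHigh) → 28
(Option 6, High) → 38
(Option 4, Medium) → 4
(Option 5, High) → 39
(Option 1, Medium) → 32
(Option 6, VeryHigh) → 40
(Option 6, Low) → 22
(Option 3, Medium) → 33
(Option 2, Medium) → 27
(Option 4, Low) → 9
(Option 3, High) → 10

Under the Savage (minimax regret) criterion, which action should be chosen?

Column bests: Low=39, Medium=33, High=39, VeryHigh=40.
Option 1 regrets: 27, 1, 21, 25 → max 27
Option 2 regrets: 6, 6, 15, 11 → max 15
Option 3 regrets: 3, 0, 29, 6 → max 29
Option 4 regrets: 30, 29, 11, 12 → max 30
Option 5 regrets: 0, 17, 0, 6 → max 17
Option 6 regrets: 17, 13, 1, 0 → max 17
Smallest max regret = 15 → Option 2.

Option 2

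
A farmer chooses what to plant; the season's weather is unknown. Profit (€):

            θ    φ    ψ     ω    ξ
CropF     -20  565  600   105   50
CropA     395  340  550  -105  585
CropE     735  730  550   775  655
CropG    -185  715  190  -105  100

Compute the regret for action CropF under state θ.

Best payoff under θ is 735.
Regret = 735 − (-20) = 755.

755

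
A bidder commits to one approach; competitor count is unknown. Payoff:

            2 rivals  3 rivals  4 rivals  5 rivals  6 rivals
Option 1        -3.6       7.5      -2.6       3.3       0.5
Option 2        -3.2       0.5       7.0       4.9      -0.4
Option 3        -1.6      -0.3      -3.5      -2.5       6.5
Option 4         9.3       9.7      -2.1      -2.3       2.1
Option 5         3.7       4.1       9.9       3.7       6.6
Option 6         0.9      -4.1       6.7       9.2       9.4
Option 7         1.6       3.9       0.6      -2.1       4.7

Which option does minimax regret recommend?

Option 5

Column bests: 2 rivals=9.3, 3 rivals=9.7, 4 rivals=9.9, 5 rivals=9.2, 6 rivals=9.4.
Option 1 regrets: 12.9, 2.2, 12.5, 5.9, 8.9 → max 12.9
Option 2 regrets: 12.5, 9.2, 2.9, 4.3, 9.8 → max 12.5
Option 3 regrets: 10.9, 10.0, 13.4, 11.7, 2.9 → max 13.4
Option 4 regrets: 0.0, 0.0, 12.0, 11.5, 7.3 → max 12.0
Option 5 regrets: 5.6, 5.6, 0.0, 5.5, 2.8 → max 5.6
Option 6 regrets: 8.4, 13.8, 3.2, 0.0, 0.0 → max 13.8
Option 7 regrets: 7.7, 5.8, 9.3, 11.3, 4.7 → max 11.3
Smallest max regret = 5.6 → Option 5.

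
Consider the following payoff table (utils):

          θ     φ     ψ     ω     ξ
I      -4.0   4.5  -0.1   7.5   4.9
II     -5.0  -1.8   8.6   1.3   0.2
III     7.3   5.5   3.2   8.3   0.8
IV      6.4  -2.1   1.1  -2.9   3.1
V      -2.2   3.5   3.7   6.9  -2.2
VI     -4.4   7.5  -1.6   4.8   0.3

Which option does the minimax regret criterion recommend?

III

Column bests: θ=7.3, φ=7.5, ψ=8.6, ω=8.3, ξ=4.9.
I regrets: 11.3, 3.0, 8.7, 0.8, 0.0 → max 11.3
II regrets: 12.3, 9.3, 0.0, 7.0, 4.7 → max 12.3
III regrets: 0.0, 2.0, 5.4, 0.0, 4.1 → max 5.4
IV regrets: 0.9, 9.6, 7.5, 11.2, 1.8 → max 11.2
V regrets: 9.5, 4.0, 4.9, 1.4, 7.1 → max 9.5
VI regrets: 11.7, 0.0, 10.2, 3.5, 4.6 → max 11.7
Smallest max regret = 5.4 → III.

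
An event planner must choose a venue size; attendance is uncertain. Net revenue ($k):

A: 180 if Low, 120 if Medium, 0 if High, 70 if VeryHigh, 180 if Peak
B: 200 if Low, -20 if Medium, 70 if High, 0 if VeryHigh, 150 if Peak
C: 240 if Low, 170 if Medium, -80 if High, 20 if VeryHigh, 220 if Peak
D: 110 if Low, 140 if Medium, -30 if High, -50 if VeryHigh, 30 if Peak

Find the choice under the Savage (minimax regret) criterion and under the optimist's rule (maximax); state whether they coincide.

minimax regret → A; maximax → C (disagree)

Column bests: Low=240, Medium=170, High=70, VeryHigh=70, Peak=220.
A regrets: 60, 50, 70, 0, 40 → max 70
B regrets: 40, 190, 0, 70, 70 → max 190
C regrets: 0, 0, 150, 50, 0 → max 150
D regrets: 130, 30, 100, 120, 190 → max 190
Smallest max regret = 70 → A.
Row maxima: A=180, B=200, C=240, D=140
Best best-case = 240 → C.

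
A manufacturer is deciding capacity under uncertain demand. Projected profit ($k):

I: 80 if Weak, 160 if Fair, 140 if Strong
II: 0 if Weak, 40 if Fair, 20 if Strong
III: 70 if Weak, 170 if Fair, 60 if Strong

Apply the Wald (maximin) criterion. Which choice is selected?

I

Row minima: I=80, II=0, III=60
Best worst-case = 80 → I.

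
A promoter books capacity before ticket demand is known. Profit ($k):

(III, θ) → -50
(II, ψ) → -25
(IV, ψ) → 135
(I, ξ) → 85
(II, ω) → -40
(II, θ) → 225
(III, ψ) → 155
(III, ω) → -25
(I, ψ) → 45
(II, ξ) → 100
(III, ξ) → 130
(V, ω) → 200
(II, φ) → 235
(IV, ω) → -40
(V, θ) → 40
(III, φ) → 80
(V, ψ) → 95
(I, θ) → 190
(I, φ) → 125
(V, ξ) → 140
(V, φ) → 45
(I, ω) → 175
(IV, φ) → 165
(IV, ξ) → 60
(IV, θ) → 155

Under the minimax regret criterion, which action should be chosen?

I

Column bests: θ=225, φ=235, ψ=155, ω=200, ξ=140.
I regrets: 35, 110, 110, 25, 55 → max 110
II regrets: 0, 0, 180, 240, 40 → max 240
III regrets: 275, 155, 0, 225, 10 → max 275
IV regrets: 70, 70, 20, 240, 80 → max 240
V regrets: 185, 190, 60, 0, 0 → max 190
Smallest max regret = 110 → I.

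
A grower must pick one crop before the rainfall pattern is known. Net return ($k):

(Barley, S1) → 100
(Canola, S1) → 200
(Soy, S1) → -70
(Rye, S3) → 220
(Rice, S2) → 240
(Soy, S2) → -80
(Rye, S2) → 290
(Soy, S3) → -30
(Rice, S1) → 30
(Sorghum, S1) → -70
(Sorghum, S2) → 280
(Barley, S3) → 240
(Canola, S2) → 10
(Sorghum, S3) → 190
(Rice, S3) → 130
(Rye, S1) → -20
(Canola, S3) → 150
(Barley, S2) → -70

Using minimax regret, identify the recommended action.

Rice

Column bests: S1=200, S2=290, S3=240.
Soy regrets: 270, 370, 270 → max 370
Canola regrets: 0, 280, 90 → max 280
Barley regrets: 100, 360, 0 → max 360
Rice regrets: 170, 50, 110 → max 170
Sorghum regrets: 270, 10, 50 → max 270
Rye regrets: 220, 0, 20 → max 220
Smallest max regret = 170 → Rice.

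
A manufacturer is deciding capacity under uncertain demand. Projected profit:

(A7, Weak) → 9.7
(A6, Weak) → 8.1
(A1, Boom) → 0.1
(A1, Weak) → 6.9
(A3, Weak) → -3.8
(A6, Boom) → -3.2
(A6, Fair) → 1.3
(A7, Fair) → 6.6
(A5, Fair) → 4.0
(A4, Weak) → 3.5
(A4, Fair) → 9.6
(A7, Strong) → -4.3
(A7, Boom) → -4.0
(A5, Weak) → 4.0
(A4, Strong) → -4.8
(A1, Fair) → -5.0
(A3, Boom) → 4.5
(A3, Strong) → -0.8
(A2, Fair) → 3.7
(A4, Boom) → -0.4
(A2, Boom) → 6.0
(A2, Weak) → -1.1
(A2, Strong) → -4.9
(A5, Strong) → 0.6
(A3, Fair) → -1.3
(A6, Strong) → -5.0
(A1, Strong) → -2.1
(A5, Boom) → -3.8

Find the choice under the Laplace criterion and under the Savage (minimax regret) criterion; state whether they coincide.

laplace → A7; minimax regret → A4 (disagree)

Row averages: A1=-0.025, A2=0.925, A3=-0.35, A4=1.975, A5=1.2, A6=0.3, A7=2
Highest average = 2 → A7.
Column bests: Weak=9.7, Fair=9.6, Strong=0.6, Boom=6.0.
A1 regrets: 2.8, 14.6, 2.7, 5.9 → max 14.6
A2 regrets: 10.8, 5.9, 5.5, 0.0 → max 10.8
A3 regrets: 13.5, 10.9, 1.4, 1.5 → max 13.5
A4 regrets: 6.2, 0.0, 5.4, 6.4 → max 6.4
A5 regrets: 5.7, 5.6, 0.0, 9.8 → max 9.8
A6 regrets: 1.6, 8.3, 5.6, 9.2 → max 9.2
A7 regrets: 0.0, 3.0, 4.9, 10.0 → max 10.0
Smallest max regret = 6.4 → A4.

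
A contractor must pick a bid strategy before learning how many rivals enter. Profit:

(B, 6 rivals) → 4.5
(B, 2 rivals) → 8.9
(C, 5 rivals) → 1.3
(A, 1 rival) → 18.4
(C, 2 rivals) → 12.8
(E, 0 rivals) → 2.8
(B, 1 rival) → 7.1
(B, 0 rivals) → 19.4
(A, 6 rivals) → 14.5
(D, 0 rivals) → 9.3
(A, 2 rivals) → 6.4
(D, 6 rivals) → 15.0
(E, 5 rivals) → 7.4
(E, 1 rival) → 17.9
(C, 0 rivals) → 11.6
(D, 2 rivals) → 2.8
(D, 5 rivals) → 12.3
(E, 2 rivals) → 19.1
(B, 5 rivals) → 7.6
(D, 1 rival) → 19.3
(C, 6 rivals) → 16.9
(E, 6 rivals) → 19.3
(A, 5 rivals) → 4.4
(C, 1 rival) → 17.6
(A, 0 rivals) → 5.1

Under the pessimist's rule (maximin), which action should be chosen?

Row minima: A=4.4, B=4.5, C=1.3, D=2.8, E=2.8
Best worst-case = 4.5 → B.

B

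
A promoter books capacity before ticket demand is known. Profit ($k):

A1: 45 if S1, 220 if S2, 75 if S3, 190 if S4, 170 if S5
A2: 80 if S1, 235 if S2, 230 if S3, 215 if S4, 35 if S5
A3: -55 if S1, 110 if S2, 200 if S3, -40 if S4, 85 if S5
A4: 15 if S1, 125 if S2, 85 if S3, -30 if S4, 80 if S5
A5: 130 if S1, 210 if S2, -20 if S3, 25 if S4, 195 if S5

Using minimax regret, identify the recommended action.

Column bests: S1=130, S2=235, S3=230, S4=215, S5=195.
A1 regrets: 85, 15, 155, 25, 25 → max 155
A2 regrets: 50, 0, 0, 0, 160 → max 160
A3 regrets: 185, 125, 30, 255, 110 → max 255
A4 regrets: 115, 110, 145, 245, 115 → max 245
A5 regrets: 0, 25, 250, 190, 0 → max 250
Smallest max regret = 155 → A1.

A1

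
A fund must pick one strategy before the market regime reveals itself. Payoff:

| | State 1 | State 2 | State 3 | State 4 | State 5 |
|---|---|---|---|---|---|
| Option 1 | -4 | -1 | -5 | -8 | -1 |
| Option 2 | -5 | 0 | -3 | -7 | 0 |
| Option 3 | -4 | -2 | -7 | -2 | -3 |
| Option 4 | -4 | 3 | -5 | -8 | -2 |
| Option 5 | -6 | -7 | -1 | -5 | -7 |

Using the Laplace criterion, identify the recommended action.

Option 2

Row averages: Option 1=-3.8, Option 2=-3, Option 3=-3.6, Option 4=-3.2, Option 5=-5.2
Highest average = -3 → Option 2.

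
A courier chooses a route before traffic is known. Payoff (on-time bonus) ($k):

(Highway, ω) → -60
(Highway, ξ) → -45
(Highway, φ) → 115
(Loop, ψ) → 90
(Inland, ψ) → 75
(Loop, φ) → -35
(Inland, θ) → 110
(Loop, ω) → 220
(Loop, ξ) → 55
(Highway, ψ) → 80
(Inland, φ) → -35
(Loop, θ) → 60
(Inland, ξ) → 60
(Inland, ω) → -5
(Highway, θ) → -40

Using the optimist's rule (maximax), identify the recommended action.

Loop

Row maxima: Loop=220, Highway=115, Inland=110
Best best-case = 220 → Loop.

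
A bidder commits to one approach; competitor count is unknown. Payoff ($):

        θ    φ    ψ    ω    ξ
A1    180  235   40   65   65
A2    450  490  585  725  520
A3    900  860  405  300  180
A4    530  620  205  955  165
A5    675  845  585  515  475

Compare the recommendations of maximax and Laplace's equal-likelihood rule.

maximax → A4; laplace → A5 (disagree)

Row maxima: A1=235, A2=725, A3=900, A4=955, A5=845
Best best-case = 955 → A4.
Row averages: A1=117, A2=554, A3=529, A4=495, A5=619
Highest average = 619 → A5.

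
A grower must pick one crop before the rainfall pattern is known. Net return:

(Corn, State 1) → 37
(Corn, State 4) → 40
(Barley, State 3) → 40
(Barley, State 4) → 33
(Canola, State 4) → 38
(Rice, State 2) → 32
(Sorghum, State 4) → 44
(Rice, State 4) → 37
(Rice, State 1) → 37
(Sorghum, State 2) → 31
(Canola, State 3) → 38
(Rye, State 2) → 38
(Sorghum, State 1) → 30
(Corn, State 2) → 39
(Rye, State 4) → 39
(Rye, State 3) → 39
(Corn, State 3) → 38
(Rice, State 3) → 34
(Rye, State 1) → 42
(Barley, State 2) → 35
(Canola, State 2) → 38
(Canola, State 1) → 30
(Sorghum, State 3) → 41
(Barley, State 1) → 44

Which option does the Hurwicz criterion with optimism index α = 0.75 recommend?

Canola: 0.75·38 + 0.25·30 = 36
Barley: 0.75·44 + 0.25·33 = 41.25
Rye: 0.75·42 + 0.25·38 = 41
Sorghum: 0.75·44 + 0.25·30 = 40.5
Corn: 0.75·40 + 0.25·37 = 39.25
Rice: 0.75·37 + 0.25·32 = 35.75
Highest Hurwicz score = 41.25 → Barley.

Barley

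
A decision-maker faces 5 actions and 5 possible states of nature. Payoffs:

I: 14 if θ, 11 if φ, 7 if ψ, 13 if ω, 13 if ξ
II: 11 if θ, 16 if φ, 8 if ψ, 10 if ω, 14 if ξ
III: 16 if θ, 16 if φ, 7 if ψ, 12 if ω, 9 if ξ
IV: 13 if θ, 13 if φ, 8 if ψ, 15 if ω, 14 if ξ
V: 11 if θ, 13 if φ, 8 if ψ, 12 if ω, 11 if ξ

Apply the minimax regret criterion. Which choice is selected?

IV

Column bests: θ=16, φ=16, ψ=8, ω=15, ξ=14.
I regrets: 2, 5, 1, 2, 1 → max 5
II regrets: 5, 0, 0, 5, 0 → max 5
III regrets: 0, 0, 1, 3, 5 → max 5
IV regrets: 3, 3, 0, 0, 0 → max 3
V regrets: 5, 3, 0, 3, 3 → max 5
Smallest max regret = 3 → IV.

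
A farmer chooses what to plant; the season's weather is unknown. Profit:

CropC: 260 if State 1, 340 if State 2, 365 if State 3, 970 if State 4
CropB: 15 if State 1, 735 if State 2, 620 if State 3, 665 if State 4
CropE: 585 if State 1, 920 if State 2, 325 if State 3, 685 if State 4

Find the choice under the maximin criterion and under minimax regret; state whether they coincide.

Row minima: CropC=260, CropB=15, CropE=325
Best worst-case = 325 → CropE.
Column bests: State 1=585, State 2=920, State 3=620, State 4=970.
CropC regrets: 325, 580, 255, 0 → max 580
CropB regrets: 570, 185, 0, 305 → max 570
CropE regrets: 0, 0, 295, 285 → max 295
Smallest max regret = 295 → CropE.

maximin → CropE; minimax regret → CropE (agree)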